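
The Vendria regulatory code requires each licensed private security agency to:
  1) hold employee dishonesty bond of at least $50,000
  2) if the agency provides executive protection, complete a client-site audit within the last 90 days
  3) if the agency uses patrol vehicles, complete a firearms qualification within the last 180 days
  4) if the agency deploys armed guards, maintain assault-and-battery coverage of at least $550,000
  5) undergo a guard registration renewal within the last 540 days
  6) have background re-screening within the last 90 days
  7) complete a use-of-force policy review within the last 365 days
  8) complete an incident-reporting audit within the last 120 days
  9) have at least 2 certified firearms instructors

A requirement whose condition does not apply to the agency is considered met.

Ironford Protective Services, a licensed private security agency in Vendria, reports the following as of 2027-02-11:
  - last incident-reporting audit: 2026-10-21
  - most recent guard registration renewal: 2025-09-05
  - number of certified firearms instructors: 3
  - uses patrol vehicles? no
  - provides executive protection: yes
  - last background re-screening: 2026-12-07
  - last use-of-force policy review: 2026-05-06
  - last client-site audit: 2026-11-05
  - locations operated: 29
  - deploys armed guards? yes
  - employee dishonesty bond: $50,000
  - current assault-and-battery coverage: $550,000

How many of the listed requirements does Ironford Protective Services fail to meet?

1

1. employee dishonesty bond $50,000 ≥ $50,000 → met
2. condition 'provides executive protection' holds; client-site audit 98 days ago vs limit 90 → not met
3. condition 'uses patrol vehicles' does not hold → requirement n/a → met
4. condition 'deploys armed guards' holds; assault-and-battery coverage $550,000 ≥ $550,000 → met
5. guard registration renewal 524 days ago vs limit 540 → met
6. background re-screening 66 days ago vs limit 90 → met
7. use-of-force policy review 281 days ago vs limit 365 → met
8. incident-reporting audit 113 days ago vs limit 120 → met
9. certified firearms instructors 3 ≥ 2 → met
Not met: 1 of 9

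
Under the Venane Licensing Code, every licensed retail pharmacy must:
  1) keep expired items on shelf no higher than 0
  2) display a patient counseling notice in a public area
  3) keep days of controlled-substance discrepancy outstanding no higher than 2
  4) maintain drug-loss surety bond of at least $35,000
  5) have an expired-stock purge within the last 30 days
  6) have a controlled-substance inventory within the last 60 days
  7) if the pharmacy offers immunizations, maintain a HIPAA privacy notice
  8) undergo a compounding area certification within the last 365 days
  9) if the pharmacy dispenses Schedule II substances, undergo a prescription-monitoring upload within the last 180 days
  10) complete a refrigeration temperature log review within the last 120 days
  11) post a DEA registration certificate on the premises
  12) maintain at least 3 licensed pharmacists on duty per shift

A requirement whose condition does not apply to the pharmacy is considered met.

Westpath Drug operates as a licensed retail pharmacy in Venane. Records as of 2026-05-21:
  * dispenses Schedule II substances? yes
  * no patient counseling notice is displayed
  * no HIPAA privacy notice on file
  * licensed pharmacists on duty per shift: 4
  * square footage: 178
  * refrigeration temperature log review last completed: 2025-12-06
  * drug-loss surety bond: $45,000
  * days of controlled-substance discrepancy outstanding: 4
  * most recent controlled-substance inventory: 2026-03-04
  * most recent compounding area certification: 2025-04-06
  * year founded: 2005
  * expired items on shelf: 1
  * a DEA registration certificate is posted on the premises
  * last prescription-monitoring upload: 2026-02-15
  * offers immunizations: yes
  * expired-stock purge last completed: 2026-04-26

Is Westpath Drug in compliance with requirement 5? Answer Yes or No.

Yes

5. expired-stock purge 25 days ago vs limit 30 → met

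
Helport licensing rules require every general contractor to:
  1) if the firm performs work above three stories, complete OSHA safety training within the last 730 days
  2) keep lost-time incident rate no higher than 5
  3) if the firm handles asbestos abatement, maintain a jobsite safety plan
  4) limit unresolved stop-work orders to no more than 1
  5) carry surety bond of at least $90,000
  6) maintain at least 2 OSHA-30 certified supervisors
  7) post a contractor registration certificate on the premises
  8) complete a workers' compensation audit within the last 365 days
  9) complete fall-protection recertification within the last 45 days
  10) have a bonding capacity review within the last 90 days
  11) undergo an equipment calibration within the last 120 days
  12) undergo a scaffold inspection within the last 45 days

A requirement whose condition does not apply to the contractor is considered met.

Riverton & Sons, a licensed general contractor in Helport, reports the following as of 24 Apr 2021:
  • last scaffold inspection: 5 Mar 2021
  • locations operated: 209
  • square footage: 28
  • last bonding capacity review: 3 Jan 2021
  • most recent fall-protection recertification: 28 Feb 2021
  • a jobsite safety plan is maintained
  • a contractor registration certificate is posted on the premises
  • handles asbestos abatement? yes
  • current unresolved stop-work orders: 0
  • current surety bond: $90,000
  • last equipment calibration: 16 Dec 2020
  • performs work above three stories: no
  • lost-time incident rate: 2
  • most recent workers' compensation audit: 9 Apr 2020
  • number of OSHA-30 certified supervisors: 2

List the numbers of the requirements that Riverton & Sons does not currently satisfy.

1. condition 'performs work above three stories' does not hold → requirement n/a → met
2. lost-time incident rate 2 ≤ 5 → met
3. condition 'handles asbestos abatement' holds; jobsite safety plan present → met
4. unresolved stop-work orders 0 ≤ 1 → met
5. surety bond $90,000 ≥ $90,000 → met
6. OSHA-30 certified supervisors 2 ≥ 2 → met
7. contractor registration certificate present → met
8. workers' compensation audit 380 days ago vs limit 365 → not met
9. fall-protection recertification 55 days ago vs limit 45 → not met
10. bonding capacity review 111 days ago vs limit 90 → not met
11. equipment calibration 129 days ago vs limit 120 → not met
12. scaffold inspection 50 days ago vs limit 45 → not met
Not met: 8, 9, 10, 11, 12

8, 9, 10, 11, 12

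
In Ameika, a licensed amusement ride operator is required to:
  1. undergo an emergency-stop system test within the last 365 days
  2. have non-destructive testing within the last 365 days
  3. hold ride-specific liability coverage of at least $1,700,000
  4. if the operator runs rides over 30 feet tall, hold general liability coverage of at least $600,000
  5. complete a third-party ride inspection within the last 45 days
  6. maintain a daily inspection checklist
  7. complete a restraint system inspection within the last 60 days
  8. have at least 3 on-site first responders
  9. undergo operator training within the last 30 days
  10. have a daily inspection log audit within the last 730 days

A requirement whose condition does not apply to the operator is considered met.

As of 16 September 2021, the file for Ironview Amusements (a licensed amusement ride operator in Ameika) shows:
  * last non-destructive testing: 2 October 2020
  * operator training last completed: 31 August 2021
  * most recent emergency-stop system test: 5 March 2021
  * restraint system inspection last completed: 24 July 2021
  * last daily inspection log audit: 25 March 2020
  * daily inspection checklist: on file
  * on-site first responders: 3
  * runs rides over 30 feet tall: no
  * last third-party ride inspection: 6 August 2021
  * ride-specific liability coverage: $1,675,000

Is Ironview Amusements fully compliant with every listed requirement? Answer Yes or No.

1. emergency-stop system test 195 days ago vs limit 365 → met
2. non-destructive testing 349 days ago vs limit 365 → met
3. ride-specific liability coverage $1,675,000 < $1,700,000 → not met
4. condition 'runs rides over 30 feet tall' does not hold → requirement n/a → met
5. third-party ride inspection 41 days ago vs limit 45 → met
6. daily inspection checklist present → met
7. restraint system inspection 54 days ago vs limit 60 → met
8. on-site first responders 3 ≥ 3 → met
9. operator training 16 days ago vs limit 30 → met
10. daily inspection log audit 540 days ago vs limit 730 → met
Not met: 3

No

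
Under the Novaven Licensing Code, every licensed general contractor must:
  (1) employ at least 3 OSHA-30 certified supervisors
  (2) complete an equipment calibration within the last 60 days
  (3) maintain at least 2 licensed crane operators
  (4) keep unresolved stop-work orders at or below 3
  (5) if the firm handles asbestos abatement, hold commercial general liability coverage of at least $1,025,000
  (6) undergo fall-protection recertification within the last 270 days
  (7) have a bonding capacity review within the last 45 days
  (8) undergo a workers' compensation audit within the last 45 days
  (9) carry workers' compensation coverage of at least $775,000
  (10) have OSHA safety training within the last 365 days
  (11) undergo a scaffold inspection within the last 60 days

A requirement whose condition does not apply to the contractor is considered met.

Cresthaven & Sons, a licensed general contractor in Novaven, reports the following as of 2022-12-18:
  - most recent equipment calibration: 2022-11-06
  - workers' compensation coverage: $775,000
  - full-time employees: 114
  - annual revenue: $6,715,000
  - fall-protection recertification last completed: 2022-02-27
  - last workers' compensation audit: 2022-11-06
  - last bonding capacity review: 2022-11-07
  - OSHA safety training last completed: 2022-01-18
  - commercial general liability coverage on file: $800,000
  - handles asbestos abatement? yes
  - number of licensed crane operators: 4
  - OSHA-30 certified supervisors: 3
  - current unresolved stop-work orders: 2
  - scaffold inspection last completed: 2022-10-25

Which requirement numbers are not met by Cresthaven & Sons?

1. OSHA-30 certified supervisors 3 ≥ 3 → met
2. equipment calibration 42 days ago vs limit 60 → met
3. licensed crane operators 4 ≥ 2 → met
4. unresolved stop-work orders 2 ≤ 3 → met
5. condition 'handles asbestos abatement' holds; commercial general liability coverage $800,000 < $1,025,000 → not met
6. fall-protection recertification 294 days ago vs limit 270 → not met
7. bonding capacity review 41 days ago vs limit 45 → met
8. workers' compensation audit 42 days ago vs limit 45 → met
9. workers' compensation coverage $775,000 ≥ $775,000 → met
10. OSHA safety training 334 days ago vs limit 365 → met
11. scaffold inspection 54 days ago vs limit 60 → met
Not met: 5, 6

5, 6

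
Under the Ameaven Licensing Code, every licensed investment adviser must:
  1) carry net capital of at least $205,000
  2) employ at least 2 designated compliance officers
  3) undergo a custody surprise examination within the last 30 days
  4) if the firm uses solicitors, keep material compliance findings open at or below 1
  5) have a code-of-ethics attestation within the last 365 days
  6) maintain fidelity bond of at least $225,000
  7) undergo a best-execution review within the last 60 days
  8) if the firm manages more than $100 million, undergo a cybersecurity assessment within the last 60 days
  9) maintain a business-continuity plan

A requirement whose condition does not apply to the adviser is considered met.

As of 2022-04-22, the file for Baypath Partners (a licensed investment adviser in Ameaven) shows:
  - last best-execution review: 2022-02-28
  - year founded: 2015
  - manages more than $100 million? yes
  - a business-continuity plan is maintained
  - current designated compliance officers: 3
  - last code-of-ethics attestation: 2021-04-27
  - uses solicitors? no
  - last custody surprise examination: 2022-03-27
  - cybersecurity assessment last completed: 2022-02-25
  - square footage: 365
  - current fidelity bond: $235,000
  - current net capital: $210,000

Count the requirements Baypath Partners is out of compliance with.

1. net capital $210,000 ≥ $205,000 → met
2. designated compliance officers 3 ≥ 2 → met
3. custody surprise examination 26 days ago vs limit 30 → met
4. condition 'uses solicitors' does not hold → requirement n/a → met
5. code-of-ethics attestation 360 days ago vs limit 365 → met
6. fidelity bond $235,000 ≥ $225,000 → met
7. best-execution review 53 days ago vs limit 60 → met
8. condition 'manages more than $100 million' holds; cybersecurity assessment 56 days ago vs limit 60 → met
9. business-continuity plan present → met
Not met: 0 of 9

0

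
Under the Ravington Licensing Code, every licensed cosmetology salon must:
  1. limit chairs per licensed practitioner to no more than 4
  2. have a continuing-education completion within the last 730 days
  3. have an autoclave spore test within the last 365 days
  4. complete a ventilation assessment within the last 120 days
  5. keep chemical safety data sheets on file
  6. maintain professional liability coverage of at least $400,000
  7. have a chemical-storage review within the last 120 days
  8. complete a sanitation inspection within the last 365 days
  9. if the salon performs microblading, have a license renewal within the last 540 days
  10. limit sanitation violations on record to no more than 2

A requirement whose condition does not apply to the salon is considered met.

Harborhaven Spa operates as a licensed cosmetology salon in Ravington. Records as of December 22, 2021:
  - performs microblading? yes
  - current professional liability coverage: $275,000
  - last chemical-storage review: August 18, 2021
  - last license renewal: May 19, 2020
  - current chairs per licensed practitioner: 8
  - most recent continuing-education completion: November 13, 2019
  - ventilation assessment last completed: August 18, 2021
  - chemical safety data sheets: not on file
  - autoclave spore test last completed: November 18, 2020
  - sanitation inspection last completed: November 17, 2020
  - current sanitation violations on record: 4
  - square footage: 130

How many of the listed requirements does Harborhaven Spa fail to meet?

10

1. chairs per licensed practitioner 8 > 4 → not met
2. continuing-education completion 770 days ago vs limit 730 → not met
3. autoclave spore test 399 days ago vs limit 365 → not met
4. ventilation assessment 126 days ago vs limit 120 → not met
5. chemical safety data sheets absent → not met
6. professional liability coverage $275,000 < $400,000 → not met
7. chemical-storage review 126 days ago vs limit 120 → not met
8. sanitation inspection 400 days ago vs limit 365 → not met
9. condition 'performs microblading' holds; license renewal 582 days ago vs limit 540 → not met
10. sanitation violations on record 4 > 2 → not met
Not met: 10 of 10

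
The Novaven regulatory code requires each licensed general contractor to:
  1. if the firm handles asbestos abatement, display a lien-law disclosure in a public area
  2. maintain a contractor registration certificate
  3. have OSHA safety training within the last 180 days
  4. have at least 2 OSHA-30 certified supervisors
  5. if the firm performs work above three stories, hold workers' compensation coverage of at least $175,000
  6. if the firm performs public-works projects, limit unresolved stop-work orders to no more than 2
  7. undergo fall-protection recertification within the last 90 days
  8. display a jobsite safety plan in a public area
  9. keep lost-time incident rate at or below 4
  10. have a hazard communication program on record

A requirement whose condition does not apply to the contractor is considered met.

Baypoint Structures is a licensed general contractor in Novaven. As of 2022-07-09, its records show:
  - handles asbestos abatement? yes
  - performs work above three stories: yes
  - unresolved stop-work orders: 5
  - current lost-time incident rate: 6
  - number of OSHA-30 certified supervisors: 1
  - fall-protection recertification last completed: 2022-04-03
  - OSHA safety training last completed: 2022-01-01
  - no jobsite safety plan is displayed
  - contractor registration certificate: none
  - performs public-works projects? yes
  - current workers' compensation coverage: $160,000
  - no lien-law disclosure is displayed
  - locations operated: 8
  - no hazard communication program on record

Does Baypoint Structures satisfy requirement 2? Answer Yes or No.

2. contractor registration certificate absent → not met

No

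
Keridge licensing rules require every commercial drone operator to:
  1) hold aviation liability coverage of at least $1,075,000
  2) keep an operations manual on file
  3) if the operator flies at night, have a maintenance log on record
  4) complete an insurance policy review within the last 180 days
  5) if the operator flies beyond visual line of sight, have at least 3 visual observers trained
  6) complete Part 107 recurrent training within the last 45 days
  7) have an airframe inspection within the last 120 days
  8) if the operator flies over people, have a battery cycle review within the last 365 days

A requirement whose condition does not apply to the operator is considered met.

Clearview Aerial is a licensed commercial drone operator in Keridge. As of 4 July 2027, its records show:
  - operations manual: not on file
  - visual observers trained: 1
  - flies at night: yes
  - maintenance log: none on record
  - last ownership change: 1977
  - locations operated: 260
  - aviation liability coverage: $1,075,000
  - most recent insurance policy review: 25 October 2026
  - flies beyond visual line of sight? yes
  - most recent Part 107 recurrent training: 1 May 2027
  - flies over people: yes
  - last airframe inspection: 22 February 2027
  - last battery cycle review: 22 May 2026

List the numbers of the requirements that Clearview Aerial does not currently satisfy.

2, 3, 4, 5, 6, 7, 8

1. aviation liability coverage $1,075,000 ≥ $1,075,000 → met
2. operations manual absent → not met
3. condition 'flies at night' holds; maintenance log absent → not met
4. insurance policy review 252 days ago vs limit 180 → not met
5. condition 'flies beyond visual line of sight' holds; visual observers trained 1 < 3 → not met
6. Part 107 recurrent training 64 days ago vs limit 45 → not met
7. airframe inspection 132 days ago vs limit 120 → not met
8. condition 'flies over people' holds; battery cycle review 408 days ago vs limit 365 → not met
Not met: 2, 3, 4, 5, 6, 7, 8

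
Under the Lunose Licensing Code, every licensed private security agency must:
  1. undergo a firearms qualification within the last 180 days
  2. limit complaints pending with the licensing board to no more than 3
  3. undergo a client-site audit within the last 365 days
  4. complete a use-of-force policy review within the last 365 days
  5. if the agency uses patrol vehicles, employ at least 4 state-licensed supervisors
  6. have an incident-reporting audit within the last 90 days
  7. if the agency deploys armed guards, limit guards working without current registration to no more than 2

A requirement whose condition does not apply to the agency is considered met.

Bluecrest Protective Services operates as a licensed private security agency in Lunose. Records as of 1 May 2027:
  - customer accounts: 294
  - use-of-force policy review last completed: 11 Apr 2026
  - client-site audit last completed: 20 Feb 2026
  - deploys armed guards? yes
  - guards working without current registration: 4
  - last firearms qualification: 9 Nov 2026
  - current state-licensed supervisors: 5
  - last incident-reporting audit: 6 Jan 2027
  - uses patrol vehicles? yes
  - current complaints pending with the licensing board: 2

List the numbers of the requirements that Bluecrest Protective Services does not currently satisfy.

1. firearms qualification 173 days ago vs limit 180 → met
2. complaints pending with the licensing board 2 ≤ 3 → met
3. client-site audit 435 days ago vs limit 365 → not met
4. use-of-force policy review 385 days ago vs limit 365 → not met
5. condition 'uses patrol vehicles' holds; state-licensed supervisors 5 ≥ 4 → met
6. incident-reporting audit 115 days ago vs limit 90 → not met
7. condition 'deploys armed guards' holds; guards working without current registration 4 > 2 → not met
Not met: 3, 4, 6, 7

3, 4, 6, 7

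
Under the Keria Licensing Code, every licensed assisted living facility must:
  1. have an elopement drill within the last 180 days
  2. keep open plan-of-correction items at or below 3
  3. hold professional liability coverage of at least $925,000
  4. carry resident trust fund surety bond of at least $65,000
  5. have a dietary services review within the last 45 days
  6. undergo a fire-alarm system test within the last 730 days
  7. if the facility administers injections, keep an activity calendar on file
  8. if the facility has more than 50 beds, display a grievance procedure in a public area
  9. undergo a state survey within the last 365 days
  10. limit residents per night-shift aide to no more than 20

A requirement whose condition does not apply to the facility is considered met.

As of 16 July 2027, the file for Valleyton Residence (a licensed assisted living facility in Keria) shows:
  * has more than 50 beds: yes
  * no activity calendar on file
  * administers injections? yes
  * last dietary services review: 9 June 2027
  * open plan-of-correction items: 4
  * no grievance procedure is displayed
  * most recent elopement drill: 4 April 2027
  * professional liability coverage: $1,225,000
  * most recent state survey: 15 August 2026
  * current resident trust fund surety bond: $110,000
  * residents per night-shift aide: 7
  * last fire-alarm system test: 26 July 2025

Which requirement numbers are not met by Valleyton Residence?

2, 7, 8

1. elopement drill 103 days ago vs limit 180 → met
2. open plan-of-correction items 4 > 3 → not met
3. professional liability coverage $1,225,000 ≥ $925,000 → met
4. resident trust fund surety bond $110,000 ≥ $65,000 → met
5. dietary services review 37 days ago vs limit 45 → met
6. fire-alarm system test 720 days ago vs limit 730 → met
7. condition 'administers injections' holds; activity calendar absent → not met
8. condition 'has more than 50 beds' holds; grievance procedure absent → not met
9. state survey 335 days ago vs limit 365 → met
10. residents per night-shift aide 7 ≤ 20 → met
Not met: 2, 7, 8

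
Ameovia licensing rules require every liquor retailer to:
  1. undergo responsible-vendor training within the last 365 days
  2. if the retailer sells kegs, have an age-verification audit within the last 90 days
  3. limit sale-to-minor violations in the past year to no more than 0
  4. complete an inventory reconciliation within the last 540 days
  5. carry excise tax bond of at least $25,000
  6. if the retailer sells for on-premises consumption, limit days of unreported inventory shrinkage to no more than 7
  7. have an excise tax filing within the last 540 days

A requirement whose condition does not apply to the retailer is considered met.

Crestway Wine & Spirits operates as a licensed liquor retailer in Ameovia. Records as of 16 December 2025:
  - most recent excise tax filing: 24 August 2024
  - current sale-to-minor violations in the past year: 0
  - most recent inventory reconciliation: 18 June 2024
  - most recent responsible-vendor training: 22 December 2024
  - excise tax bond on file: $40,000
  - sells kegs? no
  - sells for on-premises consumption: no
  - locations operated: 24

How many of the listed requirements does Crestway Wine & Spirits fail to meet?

1

1. responsible-vendor training 359 days ago vs limit 365 → met
2. condition 'sells kegs' does not hold → requirement n/a → met
3. sale-to-minor violations in the past year 0 ≤ 0 → met
4. inventory reconciliation 546 days ago vs limit 540 → not met
5. excise tax bond $40,000 ≥ $25,000 → met
6. condition 'sells for on-premises consumption' does not hold → requirement n/a → met
7. excise tax filing 479 days ago vs limit 540 → met
Not met: 1 of 7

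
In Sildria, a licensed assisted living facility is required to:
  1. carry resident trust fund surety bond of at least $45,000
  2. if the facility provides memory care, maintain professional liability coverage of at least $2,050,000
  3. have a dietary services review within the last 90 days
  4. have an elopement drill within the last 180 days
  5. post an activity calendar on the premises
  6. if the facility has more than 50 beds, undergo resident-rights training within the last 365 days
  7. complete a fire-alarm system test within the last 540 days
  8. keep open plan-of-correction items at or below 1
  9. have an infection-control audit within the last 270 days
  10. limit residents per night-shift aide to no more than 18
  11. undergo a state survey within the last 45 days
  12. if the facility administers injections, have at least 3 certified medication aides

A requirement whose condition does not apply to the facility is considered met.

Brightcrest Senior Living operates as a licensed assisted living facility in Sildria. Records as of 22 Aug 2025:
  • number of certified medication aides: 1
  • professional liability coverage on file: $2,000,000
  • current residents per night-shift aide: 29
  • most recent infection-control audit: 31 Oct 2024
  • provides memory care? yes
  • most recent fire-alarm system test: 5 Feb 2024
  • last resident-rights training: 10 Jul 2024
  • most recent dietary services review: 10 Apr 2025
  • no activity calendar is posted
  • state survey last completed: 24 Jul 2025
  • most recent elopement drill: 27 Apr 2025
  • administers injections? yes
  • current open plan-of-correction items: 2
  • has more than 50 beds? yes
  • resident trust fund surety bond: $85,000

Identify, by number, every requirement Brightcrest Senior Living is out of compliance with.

2, 3, 5, 6, 7, 8, 9, 10, 12

1. resident trust fund surety bond $85,000 ≥ $45,000 → met
2. condition 'provides memory care' holds; professional liability coverage $2,000,000 < $2,050,000 → not met
3. dietary services review 134 days ago vs limit 90 → not met
4. elopement drill 117 days ago vs limit 180 → met
5. activity calendar absent → not met
6. condition 'has more than 50 beds' holds; resident-rights training 408 days ago vs limit 365 → not met
7. fire-alarm system test 564 days ago vs limit 540 → not met
8. open plan-of-correction items 2 > 1 → not met
9. infection-control audit 295 days ago vs limit 270 → not met
10. residents per night-shift aide 29 > 18 → not met
11. state survey 29 days ago vs limit 45 → met
12. condition 'administers injections' holds; certified medication aides 1 < 3 → not met
Not met: 2, 3, 5, 6, 7, 8, 9, 10, 12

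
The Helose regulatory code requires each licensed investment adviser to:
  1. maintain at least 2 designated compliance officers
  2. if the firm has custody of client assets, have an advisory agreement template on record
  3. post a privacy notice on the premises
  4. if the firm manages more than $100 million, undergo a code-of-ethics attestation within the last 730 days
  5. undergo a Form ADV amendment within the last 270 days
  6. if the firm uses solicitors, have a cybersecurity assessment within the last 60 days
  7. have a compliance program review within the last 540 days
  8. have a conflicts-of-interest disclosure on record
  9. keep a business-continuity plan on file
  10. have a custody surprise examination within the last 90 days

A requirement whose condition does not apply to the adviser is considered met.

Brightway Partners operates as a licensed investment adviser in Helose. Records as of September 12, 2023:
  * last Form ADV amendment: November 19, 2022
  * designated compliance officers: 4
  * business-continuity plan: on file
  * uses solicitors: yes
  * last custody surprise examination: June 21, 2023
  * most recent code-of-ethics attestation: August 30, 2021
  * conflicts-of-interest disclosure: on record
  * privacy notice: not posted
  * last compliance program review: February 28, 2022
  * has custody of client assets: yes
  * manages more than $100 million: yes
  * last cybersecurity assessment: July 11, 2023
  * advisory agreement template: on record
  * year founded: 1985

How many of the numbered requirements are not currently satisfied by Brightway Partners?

1. designated compliance officers 4 ≥ 2 → met
2. condition 'has custody of client assets' holds; advisory agreement template present → met
3. privacy notice absent → not met
4. condition 'manages more than $100 million' holds; code-of-ethics attestation 743 days ago vs limit 730 → not met
5. Form ADV amendment 297 days ago vs limit 270 → not met
6. condition 'uses solicitors' holds; cybersecurity assessment 63 days ago vs limit 60 → not met
7. compliance program review 561 days ago vs limit 540 → not met
8. conflicts-of-interest disclosure present → met
9. business-continuity plan present → met
10. custody surprise examination 83 days ago vs limit 90 → met
Not met: 5 of 10

5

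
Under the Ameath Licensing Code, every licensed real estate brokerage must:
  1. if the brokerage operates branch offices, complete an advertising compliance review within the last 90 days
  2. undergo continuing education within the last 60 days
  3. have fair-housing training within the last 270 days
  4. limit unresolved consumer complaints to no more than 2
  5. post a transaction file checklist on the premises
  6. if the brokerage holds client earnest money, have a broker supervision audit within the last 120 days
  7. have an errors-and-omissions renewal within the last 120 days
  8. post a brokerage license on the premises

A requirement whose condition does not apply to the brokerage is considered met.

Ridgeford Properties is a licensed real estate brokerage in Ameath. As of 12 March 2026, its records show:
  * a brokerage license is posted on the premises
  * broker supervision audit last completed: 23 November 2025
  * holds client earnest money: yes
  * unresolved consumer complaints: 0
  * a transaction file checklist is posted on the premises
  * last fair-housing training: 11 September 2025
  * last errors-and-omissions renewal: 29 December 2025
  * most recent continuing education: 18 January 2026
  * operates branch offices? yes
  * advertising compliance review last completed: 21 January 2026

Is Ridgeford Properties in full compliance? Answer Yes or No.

Yes

1. condition 'operates branch offices' holds; advertising compliance review 50 days ago vs limit 90 → met
2. continuing education 53 days ago vs limit 60 → met
3. fair-housing training 182 days ago vs limit 270 → met
4. unresolved consumer complaints 0 ≤ 2 → met
5. transaction file checklist present → met
6. condition 'holds client earnest money' holds; broker supervision audit 109 days ago vs limit 120 → met
7. errors-and-omissions renewal 73 days ago vs limit 120 → met
8. brokerage license present → met
All met.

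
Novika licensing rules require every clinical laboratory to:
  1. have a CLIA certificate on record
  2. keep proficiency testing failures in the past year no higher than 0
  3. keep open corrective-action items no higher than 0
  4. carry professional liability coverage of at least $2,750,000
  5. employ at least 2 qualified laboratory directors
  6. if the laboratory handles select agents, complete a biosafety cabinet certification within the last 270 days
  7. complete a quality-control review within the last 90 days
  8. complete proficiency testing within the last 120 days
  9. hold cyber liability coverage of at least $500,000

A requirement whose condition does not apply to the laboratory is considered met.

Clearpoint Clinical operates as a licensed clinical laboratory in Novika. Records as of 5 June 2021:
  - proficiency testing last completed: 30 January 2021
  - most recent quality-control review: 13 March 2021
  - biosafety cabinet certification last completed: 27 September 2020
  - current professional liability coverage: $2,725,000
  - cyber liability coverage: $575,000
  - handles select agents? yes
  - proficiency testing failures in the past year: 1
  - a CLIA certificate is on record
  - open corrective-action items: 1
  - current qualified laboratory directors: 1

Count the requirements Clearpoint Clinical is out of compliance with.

1. CLIA certificate present → met
2. proficiency testing failures in the past year 1 > 0 → not met
3. open corrective-action items 1 > 0 → not met
4. professional liability coverage $2,725,000 < $2,750,000 → not met
5. qualified laboratory directors 1 < 2 → not met
6. condition 'handles select agents' holds; biosafety cabinet certification 251 days ago vs limit 270 → met
7. quality-control review 84 days ago vs limit 90 → met
8. proficiency testing 126 days ago vs limit 120 → not met
9. cyber liability coverage $575,000 ≥ $500,000 → met
Not met: 5 of 9

5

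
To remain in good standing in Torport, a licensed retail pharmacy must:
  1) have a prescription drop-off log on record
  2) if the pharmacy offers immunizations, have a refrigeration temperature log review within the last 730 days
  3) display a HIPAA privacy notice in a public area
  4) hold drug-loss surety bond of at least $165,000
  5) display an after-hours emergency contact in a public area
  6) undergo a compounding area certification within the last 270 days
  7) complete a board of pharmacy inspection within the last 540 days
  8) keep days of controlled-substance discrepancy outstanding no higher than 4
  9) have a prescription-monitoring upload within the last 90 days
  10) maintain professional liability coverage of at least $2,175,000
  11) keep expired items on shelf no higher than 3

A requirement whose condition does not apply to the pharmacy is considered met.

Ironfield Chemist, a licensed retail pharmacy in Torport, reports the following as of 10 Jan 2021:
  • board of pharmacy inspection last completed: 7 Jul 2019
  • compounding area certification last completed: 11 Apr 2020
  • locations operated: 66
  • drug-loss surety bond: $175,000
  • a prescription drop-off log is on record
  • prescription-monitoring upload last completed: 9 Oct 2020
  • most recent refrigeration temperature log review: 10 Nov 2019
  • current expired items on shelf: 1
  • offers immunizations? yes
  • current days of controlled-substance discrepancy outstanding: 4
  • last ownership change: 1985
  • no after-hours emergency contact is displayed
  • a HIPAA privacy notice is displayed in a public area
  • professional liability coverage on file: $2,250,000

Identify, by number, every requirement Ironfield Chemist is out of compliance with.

1. prescription drop-off log present → met
2. condition 'offers immunizations' holds; refrigeration temperature log review 427 days ago vs limit 730 → met
3. HIPAA privacy notice present → met
4. drug-loss surety bond $175,000 ≥ $165,000 → met
5. after-hours emergency contact absent → not met
6. compounding area certification 274 days ago vs limit 270 → not met
7. board of pharmacy inspection 553 days ago vs limit 540 → not met
8. days of controlled-substance discrepancy outstanding 4 ≤ 4 → met
9. prescription-monitoring upload 93 days ago vs limit 90 → not met
10. professional liability coverage $2,250,000 ≥ $2,175,000 → met
11. expired items on shelf 1 ≤ 3 → met
Not met: 5, 6, 7, 9

5, 6, 7, 9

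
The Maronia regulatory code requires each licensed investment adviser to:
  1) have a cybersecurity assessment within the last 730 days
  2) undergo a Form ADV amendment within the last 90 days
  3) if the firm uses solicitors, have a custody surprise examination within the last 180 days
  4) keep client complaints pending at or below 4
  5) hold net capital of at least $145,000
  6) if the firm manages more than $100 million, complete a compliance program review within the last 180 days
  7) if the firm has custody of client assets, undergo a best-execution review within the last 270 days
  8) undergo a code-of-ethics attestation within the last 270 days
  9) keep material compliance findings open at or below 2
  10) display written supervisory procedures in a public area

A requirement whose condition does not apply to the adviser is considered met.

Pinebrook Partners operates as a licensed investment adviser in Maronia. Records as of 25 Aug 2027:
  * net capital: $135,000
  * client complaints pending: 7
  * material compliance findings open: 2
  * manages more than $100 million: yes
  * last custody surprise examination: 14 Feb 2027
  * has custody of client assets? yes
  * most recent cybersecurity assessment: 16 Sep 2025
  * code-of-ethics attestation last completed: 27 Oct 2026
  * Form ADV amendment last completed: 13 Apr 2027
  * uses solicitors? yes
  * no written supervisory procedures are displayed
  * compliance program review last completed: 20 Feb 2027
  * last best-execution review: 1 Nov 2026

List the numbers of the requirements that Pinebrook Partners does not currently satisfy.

2, 3, 4, 5, 6, 7, 8, 10

1. cybersecurity assessment 708 days ago vs limit 730 → met
2. Form ADV amendment 134 days ago vs limit 90 → not met
3. condition 'uses solicitors' holds; custody surprise examination 192 days ago vs limit 180 → not met
4. client complaints pending 7 > 4 → not met
5. net capital $135,000 < $145,000 → not met
6. condition 'manages more than $100 million' holds; compliance program review 186 days ago vs limit 180 → not met
7. condition 'has custody of client assets' holds; best-execution review 297 days ago vs limit 270 → not met
8. code-of-ethics attestation 302 days ago vs limit 270 → not met
9. material compliance findings open 2 ≤ 2 → met
10. written supervisory procedures absent → not met
Not met: 2, 3, 4, 5, 6, 7, 8, 10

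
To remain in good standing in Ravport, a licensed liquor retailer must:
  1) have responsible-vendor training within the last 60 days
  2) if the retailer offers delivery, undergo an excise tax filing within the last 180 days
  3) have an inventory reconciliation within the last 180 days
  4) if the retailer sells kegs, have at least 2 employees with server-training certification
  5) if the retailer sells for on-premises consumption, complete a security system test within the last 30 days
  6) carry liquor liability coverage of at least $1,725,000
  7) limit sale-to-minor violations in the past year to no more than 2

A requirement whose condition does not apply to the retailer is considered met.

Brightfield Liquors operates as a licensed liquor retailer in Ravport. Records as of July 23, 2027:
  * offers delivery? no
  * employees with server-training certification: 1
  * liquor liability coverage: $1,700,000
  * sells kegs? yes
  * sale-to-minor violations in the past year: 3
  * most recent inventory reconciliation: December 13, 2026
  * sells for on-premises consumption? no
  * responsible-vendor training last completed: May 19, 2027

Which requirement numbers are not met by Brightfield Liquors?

1, 3, 4, 6, 7

1. responsible-vendor training 65 days ago vs limit 60 → not met
2. condition 'offers delivery' does not hold → requirement n/a → met
3. inventory reconciliation 222 days ago vs limit 180 → not met
4. condition 'sells kegs' holds; employees with server-training certification 1 < 2 → not met
5. condition 'sells for on-premises consumption' does not hold → requirement n/a → met
6. liquor liability coverage $1,700,000 < $1,725,000 → not met
7. sale-to-minor violations in the past year 3 > 2 → not met
Not met: 1, 3, 4, 6, 7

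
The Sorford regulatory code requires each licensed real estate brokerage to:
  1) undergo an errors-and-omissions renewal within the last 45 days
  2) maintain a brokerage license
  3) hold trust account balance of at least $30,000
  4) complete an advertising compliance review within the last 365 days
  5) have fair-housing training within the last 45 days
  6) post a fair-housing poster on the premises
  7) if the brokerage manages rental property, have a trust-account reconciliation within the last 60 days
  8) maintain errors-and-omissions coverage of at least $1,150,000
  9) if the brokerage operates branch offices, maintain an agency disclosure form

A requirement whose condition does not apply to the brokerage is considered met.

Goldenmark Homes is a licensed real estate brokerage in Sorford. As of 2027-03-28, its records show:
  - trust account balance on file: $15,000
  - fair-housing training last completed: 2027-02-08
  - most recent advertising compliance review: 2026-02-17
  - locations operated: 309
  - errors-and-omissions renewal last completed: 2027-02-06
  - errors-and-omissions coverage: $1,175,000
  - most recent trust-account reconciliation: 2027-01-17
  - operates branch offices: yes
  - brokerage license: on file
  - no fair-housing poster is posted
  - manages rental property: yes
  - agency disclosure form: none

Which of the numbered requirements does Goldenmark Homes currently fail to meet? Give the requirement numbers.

1. errors-and-omissions renewal 50 days ago vs limit 45 → not met
2. brokerage license present → met
3. trust account balance $15,000 < $30,000 → not met
4. advertising compliance review 404 days ago vs limit 365 → not met
5. fair-housing training 48 days ago vs limit 45 → not met
6. fair-housing poster absent → not met
7. condition 'manages rental property' holds; trust-account reconciliation 70 days ago vs limit 60 → not met
8. errors-and-omissions coverage $1,175,000 ≥ $1,150,000 → met
9. condition 'operates branch offices' holds; agency disclosure form absent → not met
Not met: 1, 3, 4, 5, 6, 7, 9

1, 3, 4, 5, 6, 7, 9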